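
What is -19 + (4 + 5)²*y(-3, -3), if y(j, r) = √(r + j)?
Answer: -19 + 81*I*√6 ≈ -19.0 + 198.41*I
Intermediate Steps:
y(j, r) = √(j + r)
-19 + (4 + 5)²*y(-3, -3) = -19 + (4 + 5)²*√(-3 - 3) = -19 + 9²*√(-6) = -19 + 81*(I*√6) = -19 + 81*I*√6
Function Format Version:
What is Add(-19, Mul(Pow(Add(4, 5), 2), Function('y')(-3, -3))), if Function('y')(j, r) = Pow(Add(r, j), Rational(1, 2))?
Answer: Add(-19, Mul(81, I, Pow(6, Rational(1, 2)))) ≈ Add(-19.000, Mul(198.41, I))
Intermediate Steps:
Function('y')(j, r) = Pow(Add(j, r), Rational(1, 2))
Add(-19, Mul(Pow(Add(4, 5), 2), Function('y')(-3, -3))) = Add(-19, Mul(Pow(Add(4, 5), 2), Pow(Add(-3, -3), Rational(1, 2)))) = Add(-19, Mul(Pow(9, 2), Pow(-6, Rational(1, 2)))) = Add(-19, Mul(81, Mul(I, Pow(6, Rational(1, 2))))) = Add(-19, Mul(81, I, Pow(6, Rational(1, 2))))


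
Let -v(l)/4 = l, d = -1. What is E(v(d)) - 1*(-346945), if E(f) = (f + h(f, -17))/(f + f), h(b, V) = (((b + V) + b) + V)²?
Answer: 347030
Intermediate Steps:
v(l) = -4*l
h(b, V) = (2*V + 2*b)² (h(b, V) = (((V + b) + b) + V)² = ((V + 2*b) + V)² = (2*V + 2*b)²)
E(f) = (f + 4*(-17 + f)²)/(2*f) (E(f) = (f + 4*(-17 + f)²)/(f + f) = (f + 4*(-17 + f)²)/((2*f)) = (f + 4*(-17 + f)²)*(1/(2*f)) = (f + 4*(-17 + f)²)/(2*f))
E(v(d)) - 1*(-346945) = (-4*(-1) + 4*(-17 - 4*(-1))²)/(2*((-4*(-1)))) - 1*(-346945) = (½)*(4 + 4*(-17 + 4)²)/4 + 346945 = (½)*(¼)*(4 + 4*(-13)²) + 346945 = (½)*(¼)*(4 + 4*169) + 346945 = (½)*(¼)*(4 + 676) + 346945 = (½)*(¼)*680 + 346945 = 85 + 346945 = 347030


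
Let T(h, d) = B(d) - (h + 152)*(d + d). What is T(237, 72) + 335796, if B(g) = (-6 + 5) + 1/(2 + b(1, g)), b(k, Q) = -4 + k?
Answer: 279778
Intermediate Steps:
B(g) = -2 (B(g) = (-6 + 5) + 1/(2 + (-4 + 1)) = -1 + 1/(2 - 3) = -1 + 1/(-1) = -1 - 1 = -2)
T(h, d) = -2 - 2*d*(152 + h) (T(h, d) = -2 - (h + 152)*(d + d) = -2 - (152 + h)*2*d = -2 - 2*d*(152 + h))
T(237, 72) + 335796 = (-2 - 304*72 - 2*72*237) + 335796 = (-2 - 21888 - 34128) + 335796 = -56018 + 335796 = 279778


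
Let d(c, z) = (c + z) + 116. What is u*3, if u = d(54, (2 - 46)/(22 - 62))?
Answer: 5133/10 ≈ 513.30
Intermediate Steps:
d(c, z) = 116 + c + z
u = 1711/10 (u = 116 + 54 + (2 - 46)/(22 - 62) = 116 + 54 - 44/(-40) = 116 + 54 - 44*(-1/40) = 116 + 54 + 11/10 = 1711/10 ≈ 171.10)
u*3 = (1711/10)*3 = 5133/10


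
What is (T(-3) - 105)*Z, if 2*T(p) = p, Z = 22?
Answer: -2343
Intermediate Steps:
T(p) = p/2
(T(-3) - 105)*Z = ((½)*(-3) - 105)*22 = (-3/2 - 105)*22 = -213/2*22 = -2343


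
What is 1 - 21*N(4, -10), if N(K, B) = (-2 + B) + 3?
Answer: 190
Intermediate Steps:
N(K, B) = 1 + B
1 - 21*N(4, -10) = 1 - 21*(1 - 10) = 1 - 21*(-9) = 1 + 189 = 190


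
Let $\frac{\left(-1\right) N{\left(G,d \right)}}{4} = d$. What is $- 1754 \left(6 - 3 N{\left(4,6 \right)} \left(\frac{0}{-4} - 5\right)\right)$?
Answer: $620916$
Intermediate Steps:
$N{\left(G,d \right)} = - 4 d$
$- 1754 \left(6 - 3 N{\left(4,6 \right)} \left(\frac{0}{-4} - 5\right)\right) = - 1754 \left(6 - 3 \left(-4\right) 6 \left(\frac{0}{-4} - 5\right)\right) = - 1754 \left(6 - 3 \left(- 24 \left(0 \left(- \frac{1}{4}\right) - 5\right)\right)\right) = - 1754 \left(6 - 3 \left(- 24 \left(0 - 5\right)\right)\right) = - 1754 \left(6 - 3 \left(\left(-24\right) \left(-5\right)\right)\right) = - 1754 \left(6 - 360\right) = \left(-1754\right) \left(-354\right) = 620916$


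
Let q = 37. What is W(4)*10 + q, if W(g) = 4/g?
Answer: 47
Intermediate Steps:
W(4)*10 + q = (4/4)*10 + 37 = (4*(¼))*10 + 37 = 1*10 + 37 = 10 + 37 = 47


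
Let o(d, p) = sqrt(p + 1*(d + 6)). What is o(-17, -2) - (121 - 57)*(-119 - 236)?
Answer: 22720 + I*sqrt(13) ≈ 22720.0 + 3.6056*I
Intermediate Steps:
o(d, p) = sqrt(6 + d + p) (o(d, p) = sqrt(p + 1*(6 + d)) = sqrt(p + (6 + d)) = sqrt(6 + d + p))
o(-17, -2) - (121 - 57)*(-119 - 236) = sqrt(6 - 17 - 2) - (121 - 57)*(-119 - 236) = sqrt(-13) - 64*(-355) = I*sqrt(13) - 1*(-22720) = I*sqrt(13) + 22720 = 22720 + I*sqrt(13)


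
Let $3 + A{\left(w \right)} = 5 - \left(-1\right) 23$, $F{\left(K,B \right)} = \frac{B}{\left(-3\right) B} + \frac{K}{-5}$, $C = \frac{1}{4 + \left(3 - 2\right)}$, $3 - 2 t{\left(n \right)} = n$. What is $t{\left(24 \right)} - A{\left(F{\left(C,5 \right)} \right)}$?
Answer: $- \frac{71}{2} \approx -35.5$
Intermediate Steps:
$t{\left(n \right)} = \frac{3}{2} - \frac{n}{2}$
$C = \frac{1}{5}$ ($C = \frac{1}{4 + 1} = \frac{1}{5} \approx 0.2$)
$F{\left(K,B \right)} = - \frac{1}{3} - \frac{K}{5}$ ($F{\left(K,B \right)} = B \left(- \frac{1}{3 B}\right) + K \left(- \frac{1}{5}\right) = - \frac{1}{3} - \frac{K}{5}$)
$A{\left(w \right)} = 25$ ($A{\left(w \right)} = -3 - \left(-5 - 23\right) = -3 + \left(5 - -23\right) = -3 + \left(5 + 23\right) = -3 + 28 = 25$)
$t{\left(24 \right)} - A{\left(F{\left(C,5 \right)} \right)} = \left(\frac{3}{2} - 12\right) - 25 = - \frac{21}{2} - 25 = - \frac{71}{2}$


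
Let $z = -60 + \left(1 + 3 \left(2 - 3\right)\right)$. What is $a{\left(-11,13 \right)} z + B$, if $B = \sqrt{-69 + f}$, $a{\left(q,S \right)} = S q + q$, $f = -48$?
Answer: $9548 + 3 i \sqrt{13} \approx 9548.0 + 10.817 i$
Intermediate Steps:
$a{\left(q,S \right)} = q + S q$
$B = 3 i \sqrt{13}$ ($B = \sqrt{-69 - 48} = \sqrt{-117} = 3 i \sqrt{13} \approx 10.817 i$)
$z = -62$ ($z = -60 + \left(1 + 3 \left(2 - 3\right)\right) = -60 + \left(1 + 3 \left(-1\right)\right) = -60 + \left(1 - 3\right) = -60 - 2 = -62$)
$a{\left(-11,13 \right)} z + B = - 11 \left(1 + 13\right) \left(-62\right) + 3 i \sqrt{13} = \left(-11\right) 14 \left(-62\right) + 3 i \sqrt{13} = \left(-154\right) \left(-62\right) + 3 i \sqrt{13} = 9548 + 3 i \sqrt{13}$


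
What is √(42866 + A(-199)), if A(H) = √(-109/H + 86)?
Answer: √(1697536466 + 199*√3427377)/199 ≈ 207.06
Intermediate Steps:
A(H) = √(86 - 109/H)
√(42866 + A(-199)) = √(42866 + √(86 - 109/(-199))) = √(42866 + √(86 - 109*(-1/199))) = √(42866 + √(86 + 109/199)) = √(42866 + √(17223/199)) = √(42866 + √3427377/199)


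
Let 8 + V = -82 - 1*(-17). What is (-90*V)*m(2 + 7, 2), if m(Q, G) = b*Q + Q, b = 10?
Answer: 650430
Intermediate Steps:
m(Q, G) = 11*Q (m(Q, G) = 10*Q + Q = 11*Q)
V = -73 (V = -8 + (-82 - 1*(-17)) = -8 + (-82 + 17) = -8 - 65 = -73)
(-90*V)*m(2 + 7, 2) = (-90*(-73))*(11*(2 + 7)) = 6570*(11*9) = 6570*99 = 650430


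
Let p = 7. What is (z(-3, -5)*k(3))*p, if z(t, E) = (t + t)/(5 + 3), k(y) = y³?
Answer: -567/4 ≈ -141.75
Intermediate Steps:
z(t, E) = t/4 (z(t, E) = (2*t)/8 = (2*t)*(⅛) = t/4)
(z(-3, -5)*k(3))*p = (((¼)*(-3))*3³)*7 = -¾*27*7 = -81/4*7 = -567/4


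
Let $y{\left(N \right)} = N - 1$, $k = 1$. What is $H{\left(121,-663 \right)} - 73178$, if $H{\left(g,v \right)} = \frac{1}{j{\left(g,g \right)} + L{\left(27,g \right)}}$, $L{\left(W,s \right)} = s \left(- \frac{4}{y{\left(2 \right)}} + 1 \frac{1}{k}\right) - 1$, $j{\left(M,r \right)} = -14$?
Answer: $- \frac{27661285}{378} \approx -73178.0$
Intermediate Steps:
$y{\left(N \right)} = -1 + N$ ($y{\left(N \right)} = N - 1 = -1 + N$)
$L{\left(W,s \right)} = -1 - 3 s$ ($L{\left(W,s \right)} = s \left(- \frac{4}{-1 + 2} + 1 \cdot 1^{-1}\right) - 1 = s \left(- \frac{4}{1} + 1 \cdot 1\right) - 1 = s \left(\left(-4\right) 1 + 1\right) - 1 = s \left(-4 + 1\right) - 1 = s \left(-3\right) - 1 = - 3 s - 1 = -1 - 3 s$)
$H{\left(g,v \right)} = \frac{1}{-15 - 3 g}$ ($H{\left(g,v \right)} = \frac{1}{-14 - \left(1 + 3 g\right)} = \frac{1}{-15 - 3 g}$)
$H{\left(121,-663 \right)} - 73178 = - \frac{1}{15 + 3 \cdot 121} - 73178 = - \frac{1}{15 + 363} - 73178 = - \frac{1}{378} - 73178 = - \frac{27661285}{378}$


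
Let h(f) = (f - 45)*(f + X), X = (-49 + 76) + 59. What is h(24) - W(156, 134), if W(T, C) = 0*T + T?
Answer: -2466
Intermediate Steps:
X = 86 (X = 27 + 59 = 86)
W(T, C) = T (W(T, C) = 0 + T = T)
h(f) = (-45 + f)*(86 + f) (h(f) = (f - 45)*(f + 86) = (-45 + f)*(86 + f))
h(24) - W(156, 134) = (-3870 + 24² + 41*24) - 1*156 = (-3870 + 576 + 984) - 156 = -2310 - 156 = -2466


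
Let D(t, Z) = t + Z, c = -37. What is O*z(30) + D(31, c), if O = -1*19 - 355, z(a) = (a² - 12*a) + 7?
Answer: -204584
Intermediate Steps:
D(t, Z) = Z + t
z(a) = 7 + a² - 12*a
O = -374 (O = -19 - 355 = -374)
O*z(30) + D(31, c) = -374*(7 + 30² - 12*30) + (-37 + 31) = -374*(7 + 900 - 360) - 6 = -374*547 - 6 = -204578 - 6 = -204584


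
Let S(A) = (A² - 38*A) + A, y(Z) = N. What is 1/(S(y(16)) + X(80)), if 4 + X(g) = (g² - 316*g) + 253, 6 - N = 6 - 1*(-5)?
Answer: -1/18421 ≈ -5.4286e-5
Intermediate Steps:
N = -5 (N = 6 - (6 - 1*(-5)) = 6 - (6 + 5) = 6 - 1*11 = 6 - 11 = -5)
X(g) = 249 + g² - 316*g (X(g) = -4 + ((g² - 316*g) + 253) = -4 + (253 + g² - 316*g) = 249 + g² - 316*g)
y(Z) = -5
S(A) = A² - 37*A
1/(S(y(16)) + X(80)) = 1/(-5*(-37 - 5) + (249 + 80² - 316*80)) = 1/(-5*(-42) + (249 + 6400 - 25280)) = 1/(210 - 18631) = 1/(-18421) = -1/18421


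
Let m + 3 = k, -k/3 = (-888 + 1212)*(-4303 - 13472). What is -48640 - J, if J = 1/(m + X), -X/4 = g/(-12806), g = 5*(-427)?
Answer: -5380874342403843/110626528421 ≈ -48640.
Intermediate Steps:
k = 17277300 (k = -3*(-888 + 1212)*(-4303 - 13472) = -972*(-17775) = -3*(-5759100) = 17277300)
g = -2135
m = 17277297 (m = -3 + 17277300 = 17277297)
X = -4270/6403 (X = -(-8540)/(-12806) = -(-8540)*(-1)/12806 = -4*2135/12806 = -4270/6403 ≈ -0.66687)
J = 6403/110626528421 (J = 1/(17277297 - 4270/6403) = 1/(110626528421/6403) = 6403/110626528421 ≈ 5.7879e-8)
-48640 - J = -48640 - 1*6403/110626528421 = -48640 - 6403/110626528421 = -5380874342403843/110626528421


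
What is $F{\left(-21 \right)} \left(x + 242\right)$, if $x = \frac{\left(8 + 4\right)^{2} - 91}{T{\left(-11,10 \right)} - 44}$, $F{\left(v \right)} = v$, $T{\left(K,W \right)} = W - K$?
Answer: $- \frac{115773}{23} \approx -5033.6$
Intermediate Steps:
$x = - \frac{53}{23}$ ($x = \frac{\left(8 + 4\right)^{2} - 91}{\left(10 - -11\right) - 44} = \frac{12^{2} - 91}{\left(10 + 11\right) - 44} = \frac{144 - 91}{21 - 44} = \frac{53}{-23} = 53 \left(- \frac{1}{23}\right) = - \frac{53}{23} \approx -2.3043$)
$F{\left(-21 \right)} \left(x + 242\right) = - 21 \left(- \frac{53}{23} + 242\right) = \left(-21\right) \frac{5513}{23} = - \frac{115773}{23}$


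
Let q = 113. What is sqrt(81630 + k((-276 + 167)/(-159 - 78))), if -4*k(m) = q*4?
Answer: sqrt(81517) ≈ 285.51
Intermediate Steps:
k(m) = -113 (k(m) = -113*4/4 = -1/4*452 = -113)
sqrt(81630 + k((-276 + 167)/(-159 - 78))) = sqrt(81630 - 113) = sqrt(81517)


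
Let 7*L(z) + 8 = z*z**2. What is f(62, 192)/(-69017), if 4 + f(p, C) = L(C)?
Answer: -7077852/483119 ≈ -14.650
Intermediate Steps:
L(z) = -8/7 + z**3/7 (L(z) = -8/7 + (z*z**2)/7 = -8/7 + z**3/7)
f(p, C) = -36/7 + C**3/7 (f(p, C) = -4 + (-8/7 + C**3/7) = -36/7 + C**3/7)
f(62, 192)/(-69017) = (-36/7 + (1/7)*192**3)/(-69017) = (-36/7 + (1/7)*7077888)*(-1/69017) = (-36/7 + 7077888/7)*(-1/69017) = (7077852/7)*(-1/69017) = -7077852/483119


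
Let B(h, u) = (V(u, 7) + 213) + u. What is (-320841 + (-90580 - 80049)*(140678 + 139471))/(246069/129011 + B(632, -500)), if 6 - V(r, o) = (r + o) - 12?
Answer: -6166966349008182/29144533 ≈ -2.1160e+8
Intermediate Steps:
V(r, o) = 18 - o - r (V(r, o) = 6 - ((r + o) - 12) = 6 - ((o + r) - 12) = 6 - (-12 + o + r) = 6 + (12 - o - r) = 18 - o - r)
B(h, u) = 224 (B(h, u) = ((18 - 1*7 - u) + 213) + u = ((18 - 7 - u) + 213) + u = ((11 - u) + 213) + u = (224 - u) + u = 224)
(-320841 + (-90580 - 80049)*(140678 + 139471))/(246069/129011 + B(632, -500)) = (-320841 + (-90580 - 80049)*(140678 + 139471))/(246069/129011 + 224) = (-320841 - 170629*280149)/(246069*(1/129011) + 224) = (-320841 - 47801543721)/(246069/129011 + 224) = -47801864562/29144533/129011 = -47801864562*129011/29144533 = -6166966349008182/29144533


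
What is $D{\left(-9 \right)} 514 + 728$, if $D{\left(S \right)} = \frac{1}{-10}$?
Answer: $\frac{3383}{5} \approx 676.6$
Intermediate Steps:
$D{\left(S \right)} = - \frac{1}{10}$
$D{\left(-9 \right)} 514 + 728 = \left(- \frac{1}{10}\right) 514 + 728 = - \frac{257}{5} + 728 = \frac{3383}{5}$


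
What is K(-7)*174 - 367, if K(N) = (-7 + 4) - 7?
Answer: -2107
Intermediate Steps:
K(N) = -10 (K(N) = -3 - 7 = -10)
K(-7)*174 - 367 = -10*174 - 367 = -1740 - 367 = -2107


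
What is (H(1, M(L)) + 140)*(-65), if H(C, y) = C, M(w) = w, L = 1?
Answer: -9165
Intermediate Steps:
(H(1, M(L)) + 140)*(-65) = (1 + 140)*(-65) = 141*(-65) = -9165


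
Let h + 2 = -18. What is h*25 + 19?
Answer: -481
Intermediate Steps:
h = -20 (h = -2 - 18 = -20)
h*25 + 19 = -20*25 + 19 = -500 + 19 = -481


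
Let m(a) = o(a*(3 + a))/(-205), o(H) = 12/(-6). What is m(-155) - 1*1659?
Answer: -340093/205 ≈ -1659.0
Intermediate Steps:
o(H) = -2 (o(H) = 12*(-⅙) = -2)
m(a) = 2/205 (m(a) = -2/(-205) = -2*(-1/205) = 2/205)
m(-155) - 1*1659 = 2/205 - 1*1659 = 2/205 - 1659 = -340093/205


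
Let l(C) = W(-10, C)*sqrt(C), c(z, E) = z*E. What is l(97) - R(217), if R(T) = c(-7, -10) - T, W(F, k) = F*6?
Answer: 147 - 60*sqrt(97) ≈ -443.93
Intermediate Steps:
W(F, k) = 6*F
c(z, E) = E*z
l(C) = -60*sqrt(C) (l(C) = (6*(-10))*sqrt(C) = -60*sqrt(C))
R(T) = 70 - T (R(T) = -10*(-7) - T = 70 - T)
l(97) - R(217) = -60*sqrt(97) - (70 - 1*217) = -60*sqrt(97) - (70 - 217) = -60*sqrt(97) - 1*(-147) = -60*sqrt(97) + 147 = 147 - 60*sqrt(97)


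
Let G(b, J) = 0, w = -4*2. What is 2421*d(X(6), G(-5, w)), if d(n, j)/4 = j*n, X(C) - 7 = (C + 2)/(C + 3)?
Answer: 0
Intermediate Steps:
w = -8
X(C) = 7 + (2 + C)/(3 + C) (X(C) = 7 + (C + 2)/(C + 3) = 7 + (2 + C)/(3 + C))
d(n, j) = 4*j*n (d(n, j) = 4*(j*n) = 4*j*n)
2421*d(X(6), G(-5, w)) = 2421*(4*0*((23 + 8*6)/(3 + 6))) = 2421*(4*0*((23 + 48)/9)) = 2421*(4*0*((1/9)*71)) = 2421*(4*0*(71/9)) = 2421*0 = 0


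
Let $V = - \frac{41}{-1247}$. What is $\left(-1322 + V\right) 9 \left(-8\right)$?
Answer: $\frac{118691496}{1247} \approx 95182.0$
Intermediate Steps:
$V = \frac{41}{1247}$ ($V = \left(-41\right) \left(- \frac{1}{1247}\right) = \frac{41}{1247} \approx 0.032879$)
$\left(-1322 + V\right) 9 \left(-8\right) = \left(-1322 + \frac{41}{1247}\right) 9 \left(-8\right) = \left(- \frac{1648493}{1247}\right) \left(-72\right) = \frac{118691496}{1247}$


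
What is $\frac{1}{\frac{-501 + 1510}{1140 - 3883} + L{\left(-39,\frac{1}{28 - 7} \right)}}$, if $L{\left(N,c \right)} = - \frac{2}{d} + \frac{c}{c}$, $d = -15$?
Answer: $\frac{41145}{31496} \approx 1.3064$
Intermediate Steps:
$L{\left(N,c \right)} = \frac{17}{15}$ ($L{\left(N,c \right)} = - \frac{2}{-15} + \frac{c}{c} = \left(-2\right) \left(- \frac{1}{15}\right) + 1 = \frac{2}{15} + 1 = \frac{17}{15}$)
$\frac{1}{\frac{-501 + 1510}{1140 - 3883} + L{\left(-39,\frac{1}{28 - 7} \right)}} = \frac{1}{\frac{-501 + 1510}{1140 - 3883} + \frac{17}{15}} = \frac{1}{\frac{1009}{-2743} + \frac{17}{15}} = \frac{1}{1009 \left(- \frac{1}{2743}\right) + \frac{17}{15}} = \frac{1}{- \frac{1009}{2743} + \frac{17}{15}} = \frac{1}{\frac{31496}{41145}} = \frac{41145}{31496}$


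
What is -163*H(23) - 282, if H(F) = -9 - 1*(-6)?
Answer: 207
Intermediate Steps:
H(F) = -3 (H(F) = -9 + 6 = -3)
-163*H(23) - 282 = -163*(-3) - 282 = 489 - 282 = 207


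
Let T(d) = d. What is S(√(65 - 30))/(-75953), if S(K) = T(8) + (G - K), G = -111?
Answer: 103/75953 + √35/75953 ≈ 0.0014340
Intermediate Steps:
S(K) = -103 - K (S(K) = 8 + (-111 - K) = -103 - K)
S(√(65 - 30))/(-75953) = (-103 - √(65 - 30))/(-75953) = (-103 - √35)*(-1/75953) = 103/75953 + √35/75953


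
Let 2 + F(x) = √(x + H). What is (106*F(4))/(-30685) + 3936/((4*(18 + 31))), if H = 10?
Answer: 30204428/1503565 - 106*√14/30685 ≈ 20.076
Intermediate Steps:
F(x) = -2 + √(10 + x) (F(x) = -2 + √(x + 10) = -2 + √(10 + x))
(106*F(4))/(-30685) + 3936/((4*(18 + 31))) = (106*(-2 + √(10 + 4)))/(-30685) + 3936/((4*(18 + 31))) = (106*(-2 + √14))*(-1/30685) + 3936/((4*49)) = (-212 + 106*√14)*(-1/30685) + 3936/196 = (212/30685 - 106*√14/30685) + 3936*(1/196) = (212/30685 - 106*√14/30685) + 984/49 = 30204428/1503565 - 106*√14/30685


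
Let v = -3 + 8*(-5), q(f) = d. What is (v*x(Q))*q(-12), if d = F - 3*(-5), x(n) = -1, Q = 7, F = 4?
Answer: 817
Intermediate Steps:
d = 19 (d = 4 - 3*(-5) = 4 + 15 = 19)
q(f) = 19
v = -43 (v = -3 - 40 = -43)
(v*x(Q))*q(-12) = -43*(-1)*19 = 43*19 = 817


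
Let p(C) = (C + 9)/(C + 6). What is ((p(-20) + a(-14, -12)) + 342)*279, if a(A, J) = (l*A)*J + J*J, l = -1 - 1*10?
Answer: -5316903/14 ≈ -3.7978e+5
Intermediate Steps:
p(C) = (9 + C)/(6 + C)
l = -11 (l = -1 - 10 = -11)
a(A, J) = J² - 11*A*J (a(A, J) = (-11*A)*J + J*J = -11*A*J + J² = J² - 11*A*J)
((p(-20) + a(-14, -12)) + 342)*279 = (((9 - 20)/(6 - 20) - 12*(-12 - 11*(-14))) + 342)*279 = ((-11/(-14) - 12*(-12 + 154)) + 342)*279 = ((-1/14*(-11) - 12*142) + 342)*279 = ((11/14 - 1704) + 342)*279 = (-23845/14 + 342)*279 = -19057/14*279 = -5316903/14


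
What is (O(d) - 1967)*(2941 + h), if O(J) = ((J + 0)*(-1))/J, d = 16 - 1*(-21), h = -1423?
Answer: -2987424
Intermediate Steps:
d = 37 (d = 16 + 21 = 37)
O(J) = -1 (O(J) = (J*(-1))/J = (-J)/J = -1)
(O(d) - 1967)*(2941 + h) = (-1 - 1967)*(2941 - 1423) = -1968*1518 = -2987424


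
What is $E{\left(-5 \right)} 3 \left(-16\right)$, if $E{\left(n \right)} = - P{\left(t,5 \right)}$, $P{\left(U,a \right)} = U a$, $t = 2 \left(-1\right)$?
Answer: $-480$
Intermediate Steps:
$t = -2$
$E{\left(n \right)} = 10$ ($E{\left(n \right)} = - \left(-2\right) 5 = \left(-1\right) \left(-10\right) = 10$)
$E{\left(-5 \right)} 3 \left(-16\right) = 10 \cdot 3 \left(-16\right) = 30 \left(-16\right) = -480$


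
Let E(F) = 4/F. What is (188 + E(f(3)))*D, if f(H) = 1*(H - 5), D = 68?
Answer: 12648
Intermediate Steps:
f(H) = -5 + H (f(H) = 1*(-5 + H) = -5 + H)
(188 + E(f(3)))*D = (188 + 4/(-5 + 3))*68 = (188 + 4/(-2))*68 = (188 + 4*(-½))*68 = (188 - 2)*68 = 186*68 = 12648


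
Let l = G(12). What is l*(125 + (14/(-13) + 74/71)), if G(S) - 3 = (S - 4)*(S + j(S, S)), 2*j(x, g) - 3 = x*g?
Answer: 79240641/923 ≈ 85851.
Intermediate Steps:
j(x, g) = 3/2 + g*x/2 (j(x, g) = 3/2 + (x*g)/2 = 3/2 + (g*x)/2 = 3/2 + g*x/2)
G(S) = 3 + (-4 + S)*(3/2 + S + S²/2) (G(S) = 3 + (S - 4)*(S + (3/2 + S*S/2)) = 3 + (-4 + S)*(S + (3/2 + S²/2)) = 3 + (-4 + S)*(3/2 + S + S²/2))
l = 687 (l = -3 + (½)*12³ - 1*12² - 5/2*12 = -3 + (½)*1728 - 1*144 - 30 = -3 + 864 - 144 - 30 = 687)
l*(125 + (14/(-13) + 74/71)) = 687*(125 + (14/(-13) + 74/71)) = 687*(125 + (14*(-1/13) + 74*(1/71))) = 687*(125 + (-14/13 + 74/71)) = 687*(125 - 32/923) = 687*(115343/923) = 79240641/923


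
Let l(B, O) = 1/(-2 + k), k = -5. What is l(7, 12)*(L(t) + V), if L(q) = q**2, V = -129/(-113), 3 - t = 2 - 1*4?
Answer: -422/113 ≈ -3.7345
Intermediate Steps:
t = 5 (t = 3 - (2 - 1*4) = 3 - (2 - 4) = 3 - 1*(-2) = 3 + 2 = 5)
V = 129/113 (V = -129*(-1/113) = 129/113 ≈ 1.1416)
l(B, O) = -1/7 (l(B, O) = 1/(-2 - 5) = 1/(-7) = -1/7)
l(7, 12)*(L(t) + V) = -(5**2 + 129/113)/7 = -(25 + 129/113)/7 = -1/7*2954/113 = -422/113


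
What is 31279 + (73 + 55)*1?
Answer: 31407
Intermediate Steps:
31279 + (73 + 55)*1 = 31279 + 128*1 = 31279 + 128 = 31407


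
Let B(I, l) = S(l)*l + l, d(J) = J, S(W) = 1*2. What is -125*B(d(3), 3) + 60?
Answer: -1065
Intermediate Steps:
S(W) = 2
B(I, l) = 3*l (B(I, l) = 2*l + l = 3*l)
-125*B(d(3), 3) + 60 = -375*3 + 60 = -125*9 + 60 = -1125 + 60 = -1065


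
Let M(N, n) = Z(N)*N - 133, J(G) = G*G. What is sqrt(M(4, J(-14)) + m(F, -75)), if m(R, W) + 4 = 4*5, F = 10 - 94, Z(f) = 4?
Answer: I*sqrt(101) ≈ 10.05*I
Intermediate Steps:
F = -84
J(G) = G**2
m(R, W) = 16 (m(R, W) = -4 + 4*5 = -4 + 20 = 16)
M(N, n) = -133 + 4*N (M(N, n) = 4*N - 133 = -133 + 4*N)
sqrt(M(4, J(-14)) + m(F, -75)) = sqrt((-133 + 4*4) + 16) = sqrt((-133 + 16) + 16) = sqrt(-117 + 16) = sqrt(-101) = I*sqrt(101)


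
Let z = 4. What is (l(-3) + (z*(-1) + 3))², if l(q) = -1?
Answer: 4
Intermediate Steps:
(l(-3) + (z*(-1) + 3))² = (-1 + (4*(-1) + 3))² = (-1 + (-4 + 3))² = (-1 - 1)² = (-2)² = 4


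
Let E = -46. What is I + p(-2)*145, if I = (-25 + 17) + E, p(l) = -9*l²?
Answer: -5274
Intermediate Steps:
I = -54 (I = (-25 + 17) - 46 = -8 - 46 = -54)
I + p(-2)*145 = -54 - 9*(-2)²*145 = -54 - 9*4*145 = -54 - 36*145 = -54 - 5220 = -5274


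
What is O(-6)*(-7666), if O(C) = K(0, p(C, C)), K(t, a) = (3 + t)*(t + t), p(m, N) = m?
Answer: 0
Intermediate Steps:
K(t, a) = 2*t*(3 + t) (K(t, a) = (3 + t)*(2*t) = 2*t*(3 + t))
O(C) = 0 (O(C) = 2*0*(3 + 0) = 2*0*3 = 0)
O(-6)*(-7666) = 0*(-7666) = 0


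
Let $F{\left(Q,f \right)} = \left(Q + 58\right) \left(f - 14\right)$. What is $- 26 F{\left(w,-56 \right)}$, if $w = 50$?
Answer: $196560$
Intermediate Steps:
$F{\left(Q,f \right)} = \left(-14 + f\right) \left(58 + Q\right)$ ($F{\left(Q,f \right)} = \left(58 + Q\right) \left(-14 + f\right) = \left(-14 + f\right) \left(58 + Q\right)$)
$- 26 F{\left(w,-56 \right)} = - 26 \left(-812 - 700 + 58 \left(-56\right) + 50 \left(-56\right)\right) = - 26 \left(-812 - 700 - 3248 - 2800\right) = \left(-26\right) \left(-7560\right) = 196560$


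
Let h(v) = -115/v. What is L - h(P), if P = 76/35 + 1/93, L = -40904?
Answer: -290166787/7103 ≈ -40851.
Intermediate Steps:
P = 7103/3255 (P = 76*(1/35) + 1*(1/93) = 76/35 + 1/93 = 7103/3255 ≈ 2.1822)
L - h(P) = -40904 - (-115)/7103/3255 = -40904 - (-115)*3255/7103 = -40904 - 1*(-374325/7103) = -40904 + 374325/7103 = -290166787/7103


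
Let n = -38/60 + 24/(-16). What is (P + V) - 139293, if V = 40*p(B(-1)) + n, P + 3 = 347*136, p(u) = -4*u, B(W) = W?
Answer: -1379192/15 ≈ -91946.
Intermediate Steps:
P = 47189 (P = -3 + 347*136 = -3 + 47192 = 47189)
n = -32/15 (n = -38*1/60 + 24*(-1/16) = -19/30 - 3/2 = -32/15 ≈ -2.1333)
V = 2368/15 (V = 40*(-4*(-1)) - 32/15 = 40*4 - 32/15 = 160 - 32/15 = 2368/15 ≈ 157.87)
(P + V) - 139293 = (47189 + 2368/15) - 139293 = 710203/15 - 139293 = -1379192/15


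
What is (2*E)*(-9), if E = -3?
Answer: 54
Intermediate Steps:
(2*E)*(-9) = (2*(-3))*(-9) = -6*(-9) = 54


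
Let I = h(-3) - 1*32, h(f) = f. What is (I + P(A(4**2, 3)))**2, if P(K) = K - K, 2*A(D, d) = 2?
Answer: 1225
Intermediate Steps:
A(D, d) = 1 (A(D, d) = (1/2)*2 = 1)
I = -35 (I = -3 - 1*32 = -3 - 32 = -35)
P(K) = 0
(I + P(A(4**2, 3)))**2 = (-35 + 0)**2 = (-35)**2 = 1225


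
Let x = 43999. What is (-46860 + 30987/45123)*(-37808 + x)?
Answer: -4363484473821/15041 ≈ -2.9011e+8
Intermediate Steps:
(-46860 + 30987/45123)*(-37808 + x) = (-46860 + 30987/45123)*(-37808 + 43999) = (-46860 + 30987*(1/45123))*6191 = (-46860 + 10329/15041)*6191 = -704810931/15041*6191 = -4363484473821/15041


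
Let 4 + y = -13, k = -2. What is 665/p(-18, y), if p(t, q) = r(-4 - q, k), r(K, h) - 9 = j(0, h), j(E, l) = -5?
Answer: 665/4 ≈ 166.25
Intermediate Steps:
r(K, h) = 4 (r(K, h) = 9 - 5 = 4)
y = -17 (y = -4 - 13 = -17)
p(t, q) = 4
665/p(-18, y) = 665/4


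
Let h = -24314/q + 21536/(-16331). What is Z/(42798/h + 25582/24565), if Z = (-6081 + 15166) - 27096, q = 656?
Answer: 18193121730990325/1125255271069222 ≈ 16.168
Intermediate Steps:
h = -205599775/5356568 (h = -24314/656 + 21536/(-16331) = -24314*1/656 + 21536*(-1/16331) = -12157/328 - 21536/16331 = -205599775/5356568 ≈ -38.383)
Z = -18011 (Z = 9085 - 27096 = -18011)
Z/(42798/h + 25582/24565) = -18011/(42798/(-205599775/5356568) + 25582/24565) = -18011/(42798*(-5356568/205599775) + 25582*(1/24565)) = -18011/(-229250397264/205599775 + 25582/24565) = -18011/(-1125255271069222/1010111694575) = -18011*(-1010111694575/1125255271069222) = 18193121730990325/1125255271069222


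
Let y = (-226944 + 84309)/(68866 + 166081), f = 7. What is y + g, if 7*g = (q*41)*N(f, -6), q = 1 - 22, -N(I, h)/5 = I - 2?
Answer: 722319390/234947 ≈ 3074.4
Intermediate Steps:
N(I, h) = 10 - 5*I (N(I, h) = -5*(I - 2) = -5*(-2 + I) = 10 - 5*I)
y = -142635/234947 ≈ -0.60709
q = -21
g = 3075 (g = ((-21*41)*(10 - 5*7))/7 = (-861*(10 - 35))/7 = (-861*(-25))/7 = (1/7)*21525 = 3075)
y + g = -142635/234947 + 3075 = 722319390/234947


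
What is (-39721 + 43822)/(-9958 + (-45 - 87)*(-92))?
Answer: 4101/2186 ≈ 1.8760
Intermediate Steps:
(-39721 + 43822)/(-9958 + (-45 - 87)*(-92)) = 4101/(-9958 - 132*(-92)) = 4101/(-9958 + 12144) = 4101/2186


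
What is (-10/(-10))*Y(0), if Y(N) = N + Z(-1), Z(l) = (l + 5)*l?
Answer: -4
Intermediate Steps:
Z(l) = l*(5 + l) (Z(l) = (5 + l)*l = l*(5 + l))
Y(N) = -4 + N (Y(N) = N - (5 - 1) = N - 1*4 = N - 4 = -4 + N)
(-10/(-10))*Y(0) = (-10/(-10))*(-4 + 0) = -10*(-⅒)*(-4) = 1*(-4) = -4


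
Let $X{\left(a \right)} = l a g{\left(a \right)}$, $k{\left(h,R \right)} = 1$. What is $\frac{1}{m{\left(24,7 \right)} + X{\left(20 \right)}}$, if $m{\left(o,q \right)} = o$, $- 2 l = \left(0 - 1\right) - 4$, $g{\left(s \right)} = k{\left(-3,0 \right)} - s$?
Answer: $- \frac{1}{926} \approx -0.0010799$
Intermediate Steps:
$g{\left(s \right)} = 1 - s$
$l = \frac{5}{2}$ ($l = - \frac{\left(0 - 1\right) - 4}{2} = - \frac{-1 - 4}{2} = \left(- \frac{1}{2}\right) \left(-5\right) = \frac{5}{2} \approx 2.5$)
$X{\left(a \right)} = \frac{5 a \left(1 - a\right)}{2}$ ($X{\left(a \right)} = \frac{5 a}{2} \left(1 - a\right) = \frac{5 a \left(1 - a\right)}{2}$)
$\frac{1}{m{\left(24,7 \right)} + X{\left(20 \right)}} = \frac{1}{24 + \frac{5}{2} \cdot 20 \left(1 - 20\right)} = \frac{1}{24 + \frac{5}{2} \cdot 20 \left(-19\right)} = \frac{1}{24 - 950} = \frac{1}{-926} = - \frac{1}{926}$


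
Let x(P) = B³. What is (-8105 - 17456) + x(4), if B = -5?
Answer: -25686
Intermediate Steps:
x(P) = -125 (x(P) = (-5)³ = -125)
(-8105 - 17456) + x(4) = (-8105 - 17456) - 125 = -25561 - 125 = -25686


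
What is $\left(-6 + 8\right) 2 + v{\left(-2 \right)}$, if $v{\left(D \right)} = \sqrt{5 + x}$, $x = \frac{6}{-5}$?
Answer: $4 + \frac{\sqrt{95}}{5} \approx 5.9494$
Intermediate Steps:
$x = - \frac{6}{5}$ ($x = 6 \left(- \frac{1}{5}\right) = - \frac{6}{5} \approx -1.2$)
$v{\left(D \right)} = \frac{\sqrt{95}}{5}$ ($v{\left(D \right)} = \sqrt{5 - \frac{6}{5}} = \sqrt{\frac{19}{5}} = \frac{\sqrt{95}}{5}$)
$\left(-6 + 8\right) 2 + v{\left(-2 \right)} = \left(-6 + 8\right) 2 + \frac{\sqrt{95}}{5} = 2 \cdot 2 + \frac{\sqrt{95}}{5} = 4 + \frac{\sqrt{95}}{5}$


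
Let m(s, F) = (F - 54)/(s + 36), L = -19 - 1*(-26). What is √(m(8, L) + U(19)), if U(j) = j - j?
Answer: I*√517/22 ≈ 1.0335*I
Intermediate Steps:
L = 7 (L = -19 + 26 = 7)
U(j) = 0
m(s, F) = (-54 + F)/(36 + s)
√(m(8, L) + U(19)) = √((-54 + 7)/(36 + 8) + 0) = √(-47/44 + 0) = √(-47/44) = I*√517/22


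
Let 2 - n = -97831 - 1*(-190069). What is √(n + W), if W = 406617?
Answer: √314381 ≈ 560.70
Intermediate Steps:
n = -92236 (n = 2 - (-97831 - 1*(-190069)) = 2 - (-97831 + 190069) = 2 - 1*92238 = 2 - 92238 = -92236)
√(n + W) = √(-92236 + 406617) = √314381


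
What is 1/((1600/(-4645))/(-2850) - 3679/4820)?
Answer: -255233460/194783239 ≈ -1.3103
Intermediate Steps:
1/((1600/(-4645))/(-2850) - 3679/4820) = 1/((1600*(-1/4645))*(-1/2850) - 3679*1/4820) = 1/(-320/929*(-1/2850) - 3679/4820) = 1/(32/264765 - 3679/4820) = 1/(-194783239/255233460) = -255233460/194783239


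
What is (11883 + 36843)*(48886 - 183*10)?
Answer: 2292850656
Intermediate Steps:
(11883 + 36843)*(48886 - 183*10) = 48726*(48886 - 1830) = 48726*47056 = 2292850656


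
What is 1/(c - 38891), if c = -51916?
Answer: -1/90807 ≈ -1.1012e-5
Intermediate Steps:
1/(c - 38891) = 1/(-51916 - 38891) = 1/(-90807) = -1/90807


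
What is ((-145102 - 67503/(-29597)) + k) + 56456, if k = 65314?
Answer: -690489701/29597 ≈ -23330.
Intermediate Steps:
((-145102 - 67503/(-29597)) + k) + 56456 = ((-145102 - 67503/(-29597)) + 65314) + 56456 = ((-145102 - 67503*(-1)/29597) + 65314) + 56456 = ((-145102 - 1*(-67503/29597)) + 65314) + 56456 = ((-145102 + 67503/29597) + 65314) + 56456 = (-4294516391/29597 + 65314) + 56456 = -2361417933/29597 + 56456 = -690489701/29597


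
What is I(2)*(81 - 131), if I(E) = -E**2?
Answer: 200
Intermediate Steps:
I(2)*(81 - 131) = (-1*2**2)*(81 - 131) = -1*4*(-50) = -4*(-50) = 200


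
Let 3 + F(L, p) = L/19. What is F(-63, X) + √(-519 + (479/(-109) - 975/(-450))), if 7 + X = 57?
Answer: -120/19 + I*√222937482/654 ≈ -6.3158 + 22.83*I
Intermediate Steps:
X = 50 (X = -7 + 57 = 50)
F(L, p) = -3 + L/19
F(-63, X) + √(-519 + (479/(-109) - 975/(-450))) = (-3 + (1/19)*(-63)) + √(-519 + (479/(-109) - 975/(-450))) = (-3 - 63/19) + √(-519 + (479*(-1/109) - 975*(-1/450))) = -120/19 + √(-519 + (-479/109 + 13/6)) = -120/19 + √(-519 - 1457/654) = -120/19 + √(-340883/654) = -120/19 + I*√222937482/654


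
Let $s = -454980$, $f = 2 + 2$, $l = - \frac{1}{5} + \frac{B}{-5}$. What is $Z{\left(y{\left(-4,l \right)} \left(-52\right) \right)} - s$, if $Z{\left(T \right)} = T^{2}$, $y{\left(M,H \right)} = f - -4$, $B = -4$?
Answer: $628036$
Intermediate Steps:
$l = \frac{3}{5}$ ($l = - \frac{1}{5} - \frac{4}{-5} = \left(-1\right) \frac{1}{5} - - \frac{4}{5} = - \frac{1}{5} + \frac{4}{5} = \frac{3}{5} \approx 0.6$)
$f = 4$
$y{\left(M,H \right)} = 8$ ($y{\left(M,H \right)} = 4 - -4 = 4 + 4 = 8$)
$Z{\left(y{\left(-4,l \right)} \left(-52\right) \right)} - s = \left(8 \left(-52\right)\right)^{2} - -454980 = \left(-416\right)^{2} + 454980 = 173056 + 454980 = 628036$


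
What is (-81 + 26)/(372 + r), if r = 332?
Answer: -5/64 ≈ -0.078125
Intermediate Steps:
(-81 + 26)/(372 + r) = (-81 + 26)/(372 + 332) = -55/704 = -55*1/704 = -5/64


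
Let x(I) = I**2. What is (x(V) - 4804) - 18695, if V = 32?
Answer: -22475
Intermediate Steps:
(x(V) - 4804) - 18695 = (32**2 - 4804) - 18695 = (1024 - 4804) - 18695 = -3780 - 18695 = -22475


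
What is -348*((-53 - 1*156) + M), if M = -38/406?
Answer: 509352/7 ≈ 72765.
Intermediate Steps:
M = -19/203 (M = -38*1/406 = -19/203 ≈ -0.093596)
-348*((-53 - 1*156) + M) = -348*((-53 - 1*156) - 19/203) = -348*((-53 - 156) - 19/203) = -348*(-209 - 19/203) = -348*(-42446/203) = 509352/7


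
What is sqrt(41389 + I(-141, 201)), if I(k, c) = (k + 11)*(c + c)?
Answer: I*sqrt(10871) ≈ 104.26*I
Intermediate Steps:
I(k, c) = 2*c*(11 + k) (I(k, c) = (11 + k)*(2*c) = 2*c*(11 + k))
sqrt(41389 + I(-141, 201)) = sqrt(41389 + 2*201*(11 - 141)) = sqrt(41389 + 2*201*(-130)) = sqrt(41389 - 52260) = sqrt(-10871) = I*sqrt(10871)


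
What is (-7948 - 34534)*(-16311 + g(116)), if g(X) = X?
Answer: 687995990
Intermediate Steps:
(-7948 - 34534)*(-16311 + g(116)) = (-7948 - 34534)*(-16311 + 116) = -42482*(-16195) = 687995990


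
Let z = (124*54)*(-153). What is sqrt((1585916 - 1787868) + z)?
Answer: 2*I*sqrt(306610) ≈ 1107.4*I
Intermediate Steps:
z = -1024488 (z = 6696*(-153) = -1024488)
sqrt((1585916 - 1787868) + z) = sqrt((1585916 - 1787868) - 1024488) = sqrt(-201952 - 1024488) = sqrt(-1226440) = 2*I*sqrt(306610)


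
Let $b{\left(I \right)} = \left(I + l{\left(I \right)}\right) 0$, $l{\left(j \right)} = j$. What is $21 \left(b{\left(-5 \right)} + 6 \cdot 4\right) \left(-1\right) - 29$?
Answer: $-533$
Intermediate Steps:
$b{\left(I \right)} = 0$ ($b{\left(I \right)} = \left(I + I\right) 0 = 2 I 0 = 0$)
$21 \left(b{\left(-5 \right)} + 6 \cdot 4\right) \left(-1\right) - 29 = 21 \left(0 + 6 \cdot 4\right) \left(-1\right) - 29 = 21 \left(0 + 24\right) \left(-1\right) - 29 = 21 \cdot 24 \left(-1\right) - 29 = 21 \left(-24\right) - 29 = -504 - 29 = -533$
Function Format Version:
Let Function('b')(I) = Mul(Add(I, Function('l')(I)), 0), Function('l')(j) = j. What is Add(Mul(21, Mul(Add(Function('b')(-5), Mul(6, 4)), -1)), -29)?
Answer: -533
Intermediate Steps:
Function('b')(I) = 0 (Function('b')(I) = Mul(Add(I, I), 0) = Mul(Mul(2, I), 0) = 0)
Add(Mul(21, Mul(Add(Function('b')(-5), Mul(6, 4)), -1)), -29) = Add(Mul(21, Mul(Add(0, Mul(6, 4)), -1)), -29) = Add(Mul(21, Mul(Add(0, 24), -1)), -29) = Add(Mul(21, Mul(24, -1)), -29) = Add(Mul(21, -24), -29) = Add(-504, -29) = -533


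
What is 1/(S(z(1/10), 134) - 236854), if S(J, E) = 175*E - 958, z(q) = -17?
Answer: -1/214362 ≈ -4.6650e-6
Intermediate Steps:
S(J, E) = -958 + 175*E
1/(S(z(1/10), 134) - 236854) = 1/((-958 + 175*134) - 236854) = 1/((-958 + 23450) - 236854) = 1/(22492 - 236854) = 1/(-214362) = -1/214362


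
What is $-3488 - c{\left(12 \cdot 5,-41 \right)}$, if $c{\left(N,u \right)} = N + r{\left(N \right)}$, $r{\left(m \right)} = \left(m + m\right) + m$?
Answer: $-3728$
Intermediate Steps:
$r{\left(m \right)} = 3 m$ ($r{\left(m \right)} = 2 m + m = 3 m$)
$c{\left(N,u \right)} = 4 N$ ($c{\left(N,u \right)} = N + 3 N = 4 N$)
$-3488 - c{\left(12 \cdot 5,-41 \right)} = -3488 - 4 \cdot 12 \cdot 5 = -3488 - 4 \cdot 60 = -3488 - 240 = -3728$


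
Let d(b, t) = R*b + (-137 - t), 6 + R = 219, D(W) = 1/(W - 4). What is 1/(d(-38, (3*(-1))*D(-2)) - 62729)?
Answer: -2/141921 ≈ -1.4092e-5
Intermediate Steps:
D(W) = 1/(-4 + W)
R = 213 (R = -6 + 219 = 213)
d(b, t) = -137 - t + 213*b (d(b, t) = 213*b + (-137 - t) = -137 - t + 213*b)
1/(d(-38, (3*(-1))*D(-2)) - 62729) = 1/((-137 - 3*(-1)/(-4 - 2) + 213*(-38)) - 62729) = 1/((-137 - (-3)/(-6) - 8094) - 62729) = 1/((-137 - (-3)*(-1)/6 - 8094) - 62729) = 1/((-137 - 1*½ - 8094) - 62729) = 1/((-137 - ½ - 8094) - 62729) = 1/(-16463/2 - 62729) = 1/(-141921/2) = -2/141921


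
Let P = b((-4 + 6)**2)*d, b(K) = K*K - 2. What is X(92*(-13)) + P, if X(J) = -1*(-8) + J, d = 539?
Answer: 6358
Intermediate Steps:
b(K) = -2 + K**2 (b(K) = K**2 - 2 = -2 + K**2)
X(J) = 8 + J
P = 7546 (P = (-2 + ((-4 + 6)**2)**2)*539 = (-2 + (2**2)**2)*539 = (-2 + 4**2)*539 = (-2 + 16)*539 = 14*539 = 7546)
X(92*(-13)) + P = (8 + 92*(-13)) + 7546 = (8 - 1196) + 7546 = -1188 + 7546 = 6358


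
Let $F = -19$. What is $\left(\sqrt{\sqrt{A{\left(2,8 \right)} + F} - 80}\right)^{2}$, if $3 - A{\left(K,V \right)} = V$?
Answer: $-80 + 2 i \sqrt{6} \approx -80.0 + 4.899 i$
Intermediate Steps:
$A{\left(K,V \right)} = 3 - V$
$\left(\sqrt{\sqrt{A{\left(2,8 \right)} + F} - 80}\right)^{2} = \left(\sqrt{\sqrt{\left(3 - 8\right) - 19} - 80}\right)^{2} = \left(\sqrt{\sqrt{-5 - 19} - 80}\right)^{2} = \left(\sqrt{\sqrt{-24} - 80}\right)^{2} = \left(\sqrt{2 i \sqrt{6} - 80}\right)^{2} = \left(\sqrt{-80 + 2 i \sqrt{6}}\right)^{2} = -80 + 2 i \sqrt{6}$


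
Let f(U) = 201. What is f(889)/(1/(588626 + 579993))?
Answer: 234892419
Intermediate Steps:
f(889)/(1/(588626 + 579993)) = 201/(1/(588626 + 579993)) = 201/(1/1168619) = 201*1168619 = 234892419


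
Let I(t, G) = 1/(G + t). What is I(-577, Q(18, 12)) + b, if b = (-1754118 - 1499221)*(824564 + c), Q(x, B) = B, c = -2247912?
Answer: 2616307960819179/565 ≈ 4.6306e+12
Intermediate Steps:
b = 4630633558972 (b = (-1754118 - 1499221)*(824564 - 2247912) = -3253339*(-1423348) = 4630633558972)
I(-577, Q(18, 12)) + b = 1/(12 - 577) + 4630633558972 = 1/(-565) + 4630633558972 = -1/565 + 4630633558972 = 2616307960819179/565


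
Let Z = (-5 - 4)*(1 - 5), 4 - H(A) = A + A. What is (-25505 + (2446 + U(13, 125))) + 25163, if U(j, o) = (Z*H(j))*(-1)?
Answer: 2896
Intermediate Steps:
H(A) = 4 - 2*A (H(A) = 4 - (A + A) = 4 - 2*A)
Z = 36 (Z = -9*(-4) = 36)
U(j, o) = -144 + 72*j (U(j, o) = (36*(4 - 2*j))*(-1) = (144 - 72*j)*(-1) = -144 + 72*j)
(-25505 + (2446 + U(13, 125))) + 25163 = (-25505 + (2446 + (-144 + 72*13))) + 25163 = (-25505 + (2446 + (-144 + 936))) + 25163 = (-25505 + (2446 + 792)) + 25163 = (-25505 + 3238) + 25163 = -22267 + 25163 = 2896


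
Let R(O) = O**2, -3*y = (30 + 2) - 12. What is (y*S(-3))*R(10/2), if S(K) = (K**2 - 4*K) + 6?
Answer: -4500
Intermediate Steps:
S(K) = 6 + K**2 - 4*K
y = -20/3 (y = -((30 + 2) - 12)/3 = -(32 - 12)/3 = -1/3*20 = -20/3 ≈ -6.6667)
(y*S(-3))*R(10/2) = (-20*(6 + (-3)**2 - 4*(-3))/3)*(10/2)**2 = (-20*(6 + 9 + 12)/3)*(10*(1/2))**2 = -20/3*27*5**2 = -180*25 = -4500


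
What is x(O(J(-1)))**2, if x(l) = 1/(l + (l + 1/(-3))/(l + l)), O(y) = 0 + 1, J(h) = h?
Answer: 9/16 ≈ 0.56250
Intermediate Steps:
O(y) = 1
x(l) = 1/(l + (-1/3 + l)/(2*l)) (x(l) = 1/(l + (l - 1/3)/((2*l))) = 1/(l + (-1/3 + l)*(1/(2*l))) = 1/(l + (-1/3 + l)/(2*l)))
x(O(J(-1)))**2 = (6*1/(-1 + 3*1 + 6*1**2))**2 = (6*1/(-1 + 3 + 6*1))**2 = (6*1/(-1 + 3 + 6))**2 = (6*1/8)**2 = (6*1*(1/8))**2 = (3/4)**2 = 9/16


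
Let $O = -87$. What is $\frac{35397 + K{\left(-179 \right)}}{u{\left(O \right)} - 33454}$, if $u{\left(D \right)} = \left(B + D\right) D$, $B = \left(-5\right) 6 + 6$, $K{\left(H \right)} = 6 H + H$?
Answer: $- \frac{34144}{23797} \approx -1.4348$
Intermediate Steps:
$K{\left(H \right)} = 7 H$
$B = -24$ ($B = -30 + 6 = -24$)
$u{\left(D \right)} = D \left(-24 + D\right)$ ($u{\left(D \right)} = \left(-24 + D\right) D = D \left(-24 + D\right)$)
$\frac{35397 + K{\left(-179 \right)}}{u{\left(O \right)} - 33454} = \frac{35397 + 7 \left(-179\right)}{- 87 \left(-24 - 87\right) - 33454} = \frac{35397 - 1253}{\left(-87\right) \left(-111\right) - 33454} = \frac{34144}{9657 - 33454} = \frac{34144}{-23797} = 34144 \left(- \frac{1}{23797}\right) = - \frac{34144}{23797}$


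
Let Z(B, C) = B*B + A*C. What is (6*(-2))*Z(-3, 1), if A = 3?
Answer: -144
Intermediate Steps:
Z(B, C) = B² + 3*C (Z(B, C) = B*B + 3*C = B² + 3*C)
(6*(-2))*Z(-3, 1) = (6*(-2))*((-3)² + 3*1) = -12*(9 + 3) = -12*12 = -144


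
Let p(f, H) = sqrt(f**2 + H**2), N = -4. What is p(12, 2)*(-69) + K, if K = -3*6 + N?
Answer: -22 - 138*sqrt(37) ≈ -861.42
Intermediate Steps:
K = -22 (K = -3*6 - 4 = -18 - 4 = -22)
p(f, H) = sqrt(H**2 + f**2)
p(12, 2)*(-69) + K = sqrt(2**2 + 12**2)*(-69) - 22 = sqrt(4 + 144)*(-69) - 22 = sqrt(148)*(-69) - 22 = (2*sqrt(37))*(-69) - 22 = -138*sqrt(37) - 22 = -22 - 138*sqrt(37)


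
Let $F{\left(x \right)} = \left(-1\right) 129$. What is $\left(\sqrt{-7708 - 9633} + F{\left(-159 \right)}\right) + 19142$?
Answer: $19013 + i \sqrt{17341} \approx 19013.0 + 131.69 i$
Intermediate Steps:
$F{\left(x \right)} = -129$
$\left(\sqrt{-7708 - 9633} + F{\left(-159 \right)}\right) + 19142 = \left(\sqrt{-7708 - 9633} - 129\right) + 19142 = \left(\sqrt{-17341} - 129\right) + 19142 = \left(i \sqrt{17341} - 129\right) + 19142 = \left(-129 + i \sqrt{17341}\right) + 19142 = 19013 + i \sqrt{17341}$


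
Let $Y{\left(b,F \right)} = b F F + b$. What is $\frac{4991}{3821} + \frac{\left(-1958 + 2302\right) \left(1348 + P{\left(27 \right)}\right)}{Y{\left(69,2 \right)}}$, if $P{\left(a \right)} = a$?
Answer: $\frac{361810979}{263649} \approx 1372.3$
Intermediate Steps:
$Y{\left(b,F \right)} = b + b F^{2}$ ($Y{\left(b,F \right)} = F b F + b = b F^{2} + b = b + b F^{2}$)
$\frac{4991}{3821} + \frac{\left(-1958 + 2302\right) \left(1348 + P{\left(27 \right)}\right)}{Y{\left(69,2 \right)}} = \frac{4991}{3821} + \frac{\left(-1958 + 2302\right) \left(1348 + 27\right)}{69 \left(1 + 2^{2}\right)} = 4991 \cdot \frac{1}{3821} + \frac{344 \cdot 1375}{69 \left(1 + 4\right)} = \frac{4991}{3821} + \frac{473000}{69 \cdot 5} = \frac{4991}{3821} + \frac{473000}{345} = \frac{4991}{3821} + 473000 \cdot \frac{1}{345} = \frac{4991}{3821} + \frac{94600}{69} = \frac{361810979}{263649}$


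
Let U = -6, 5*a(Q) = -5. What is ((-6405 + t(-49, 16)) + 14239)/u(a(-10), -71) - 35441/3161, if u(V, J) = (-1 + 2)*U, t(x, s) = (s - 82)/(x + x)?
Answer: -1223924393/929334 ≈ -1317.0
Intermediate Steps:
a(Q) = -1 (a(Q) = (⅕)*(-5) = -1)
t(x, s) = (-82 + s)/(2*x) (t(x, s) = (-82 + s)/((2*x)) = (-82 + s)*(1/(2*x)) = (-82 + s)/(2*x))
u(V, J) = -6 (u(V, J) = (-1 + 2)*(-6) = 1*(-6) = -6)
((-6405 + t(-49, 16)) + 14239)/u(a(-10), -71) - 35441/3161 = ((-6405 + (½)*(-82 + 16)/(-49)) + 14239)/(-6) - 35441/3161 = ((-6405 + (½)*(-1/49)*(-66)) + 14239)*(-⅙) - 35441*1/3161 = ((-6405 + 33/49) + 14239)*(-⅙) - 35441/3161 = (-313812/49 + 14239)*(-⅙) - 35441/3161 = (383899/49)*(-⅙) - 35441/3161 = -383899/294 - 35441/3161 = -1223924393/929334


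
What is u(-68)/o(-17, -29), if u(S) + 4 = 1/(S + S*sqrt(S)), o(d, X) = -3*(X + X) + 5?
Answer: (-544*sqrt(17) + 273*I)/(12172*(-I + 2*sqrt(17))) ≈ -0.022348 + 9.8185e-6*I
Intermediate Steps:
o(d, X) = 5 - 6*X (o(d, X) = -6*X + 5 = 5 - 6*X)
u(S) = -4 + 1/(S + S**(3/2)) (u(S) = -4 + 1/(S + S*sqrt(S)) = -4 + 1/(S + S**(3/2)))
u(-68)/o(-17, -29) = ((1 - 4*(-68) - (-544)*I*sqrt(17))/(-68 + (-68)**(3/2)))/(5 - 6*(-29)) = ((1 + 272 - (-544)*I*sqrt(17))/(-68 - 136*I*sqrt(17)))/(5 + 174) = ((1 + 272 + 544*I*sqrt(17))/(-68 - 136*I*sqrt(17)))/179 = ((273 + 544*I*sqrt(17))/(-68 - 136*I*sqrt(17)))*(1/179) = (273 + 544*I*sqrt(17))/(179*(-68 - 136*I*sqrt(17)))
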